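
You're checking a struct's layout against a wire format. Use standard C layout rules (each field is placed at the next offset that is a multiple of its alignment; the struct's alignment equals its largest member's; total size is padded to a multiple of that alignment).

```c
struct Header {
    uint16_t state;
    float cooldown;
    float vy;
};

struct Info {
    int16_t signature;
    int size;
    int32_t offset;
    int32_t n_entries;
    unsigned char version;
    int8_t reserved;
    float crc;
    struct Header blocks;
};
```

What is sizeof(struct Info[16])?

Header: state at 0 (size 2, align 2) → ends 2; pad 2 to align 4 for cooldown; cooldown at 4 (size 4, align 4) → ends 8; vy at 8 (size 4, align 4) → ends 12; total 12 bytes, alignment 4
signature at 0 (size 2, align 2) → ends 2
pad 2 to align 4 for size
size at 4 (size 4, align 4) → ends 8
offset at 8 (size 4, align 4) → ends 12
n_entries at 12 (size 4, align 4) → ends 16
version at 16 (size 1, align 1) → ends 17
reserved at 17 (size 1, align 1) → ends 18
pad 2 to align 4 for crc
crc at 20 (size 4, align 4) → ends 24
blocks at 24 (size 12, align 4) → ends 36
total 36 bytes, alignment 4
array of 16: 16 × 36 = 576

576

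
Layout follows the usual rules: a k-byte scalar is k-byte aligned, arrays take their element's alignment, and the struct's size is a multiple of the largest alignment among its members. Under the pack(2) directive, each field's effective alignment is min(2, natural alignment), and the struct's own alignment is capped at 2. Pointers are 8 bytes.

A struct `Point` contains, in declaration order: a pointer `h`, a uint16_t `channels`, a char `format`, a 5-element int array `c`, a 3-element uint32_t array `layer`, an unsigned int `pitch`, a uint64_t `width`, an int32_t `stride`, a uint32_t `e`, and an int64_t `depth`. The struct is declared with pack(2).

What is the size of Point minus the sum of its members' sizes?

1

@0: h [8B, align 2] → 8
@8: channels [2B, align 2] → 10
@10: format [1B, align 1] → 11
+1 pad (align 2)
@12: c [20B, align 2] → 32
@32: layer [12B, align 2] → 44
@44: pitch [4B, align 2] → 48
@48: width [8B, align 2] → 56
@56: stride [4B, align 2] → 60
@60: e [4B, align 2] → 64
@64: depth [8B, align 2] → 72
size 72, align 2
data bytes 71, size 72 → padding 1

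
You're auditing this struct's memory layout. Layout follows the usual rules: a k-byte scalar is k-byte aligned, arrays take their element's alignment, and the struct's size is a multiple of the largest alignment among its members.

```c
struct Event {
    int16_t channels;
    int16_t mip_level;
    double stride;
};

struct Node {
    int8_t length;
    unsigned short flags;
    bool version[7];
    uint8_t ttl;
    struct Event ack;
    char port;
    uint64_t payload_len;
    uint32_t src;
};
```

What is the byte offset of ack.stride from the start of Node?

Event: @0: channels [2B, align 2] → 2; @2: mip_level [2B, align 2] → 4; +4 pad (align 8); @8: stride [8B, align 8] → 16; size 16, align 8
@0: length [1B, align 1] → 1
+1 pad (align 2)
@2: flags [2B, align 2] → 4
@4: version [7B, align 1] → 11
@11: ttl [1B, align 1] → 12
+4 pad (align 8)
@16: ack [16B, align 8] → 32
within Event: stride at 8
16 + 8 = 24

24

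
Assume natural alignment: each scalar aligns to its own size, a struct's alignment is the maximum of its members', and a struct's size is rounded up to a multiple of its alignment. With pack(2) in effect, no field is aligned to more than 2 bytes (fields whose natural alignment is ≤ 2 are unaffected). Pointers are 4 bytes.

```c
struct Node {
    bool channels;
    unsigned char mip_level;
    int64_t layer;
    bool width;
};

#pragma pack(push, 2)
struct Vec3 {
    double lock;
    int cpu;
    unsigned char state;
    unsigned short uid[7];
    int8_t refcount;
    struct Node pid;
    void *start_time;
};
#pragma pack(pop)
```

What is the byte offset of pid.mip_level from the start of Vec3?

Node: @0: channels [1B, align 1] → 1; @1: mip_level [1B, align 1] → 2; +6 pad (align 8); @8: layer [8B, align 8] → 16; @16: width [1B, align 1] → 17; +7 tail pad (align 8); size 24, align 8
@0: lock [8B, align 2] → 8
@8: cpu [4B, align 2] → 12
@12: state [1B, align 1] → 13
+1 pad (align 2)
@14: uid [14B, align 2] → 28
@28: refcount [1B, align 1] → 29
+1 pad (align 2)
@30: pid [24B, align 2] → 54
within Node: mip_level at 1
30 + 1 = 31

31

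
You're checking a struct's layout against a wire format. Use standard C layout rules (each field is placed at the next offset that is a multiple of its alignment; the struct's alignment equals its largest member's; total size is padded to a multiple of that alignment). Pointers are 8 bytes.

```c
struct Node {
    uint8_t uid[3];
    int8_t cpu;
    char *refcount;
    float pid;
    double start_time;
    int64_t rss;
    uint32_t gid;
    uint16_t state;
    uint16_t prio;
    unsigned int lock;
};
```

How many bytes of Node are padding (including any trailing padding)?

12

uid at 0 (size 3, align 1) → ends 3
cpu at 3 (size 1, align 1) → ends 4
pad 4 to align 8 for refcount
refcount at 8 (size 8, align 8) → ends 16
pid at 16 (size 4, align 4) → ends 20
pad 4 to align 8 for start_time
start_time at 24 (size 8, align 8) → ends 32
rss at 32 (size 8, align 8) → ends 40
gid at 40 (size 4, align 4) → ends 44
state at 44 (size 2, align 2) → ends 46
prio at 46 (size 2, align 2) → ends 48
lock at 48 (size 4, align 4) → ends 52
tail pad 4 to reach multiple of 8
total 56 bytes, alignment 8
data bytes 44, size 56 → padding 12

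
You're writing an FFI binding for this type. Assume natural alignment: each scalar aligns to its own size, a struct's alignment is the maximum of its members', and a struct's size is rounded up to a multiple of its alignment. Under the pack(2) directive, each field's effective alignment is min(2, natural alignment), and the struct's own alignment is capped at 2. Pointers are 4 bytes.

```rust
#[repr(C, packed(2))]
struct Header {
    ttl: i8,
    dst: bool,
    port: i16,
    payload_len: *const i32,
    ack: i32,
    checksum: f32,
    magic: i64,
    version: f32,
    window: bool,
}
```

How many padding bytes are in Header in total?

@0: ttl [1B, align 1] → 1
@1: dst [1B, align 1] → 2
@2: port [2B, align 2] → 4
@4: payload_len [4B, align 2] → 8
@8: ack [4B, align 2] → 12
@12: checksum [4B, align 2] → 16
@16: magic [8B, align 2] → 24
@24: version [4B, align 2] → 28
@28: window [1B, align 1] → 29
+1 tail pad (align 2)
size 30, align 2
data bytes 29, size 30 → padding 1

1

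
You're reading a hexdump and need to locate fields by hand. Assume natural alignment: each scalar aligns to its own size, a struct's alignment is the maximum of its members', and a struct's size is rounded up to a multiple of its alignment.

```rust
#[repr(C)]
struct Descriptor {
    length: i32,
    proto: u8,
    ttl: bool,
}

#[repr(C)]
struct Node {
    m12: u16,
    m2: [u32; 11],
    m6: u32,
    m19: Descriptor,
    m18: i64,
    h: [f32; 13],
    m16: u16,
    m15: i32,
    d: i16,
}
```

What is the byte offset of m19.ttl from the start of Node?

57

Descriptor: length at 0 (size 4, align 4) → ends 4; proto at 4 (size 1, align 1) → ends 5; ttl at 5 (size 1, align 1) → ends 6; tail pad 2 to reach multiple of 4; total 8 bytes, alignment 4
m12 at 0 (size 2, align 2) → ends 2
pad 2 to align 4 for m2
m2 at 4 (size 44, align 4) → ends 48
m6 at 48 (size 4, align 4) → ends 52
m19 at 52 (size 8, align 4) → ends 60
within Descriptor: ttl at 5
52 + 5 = 57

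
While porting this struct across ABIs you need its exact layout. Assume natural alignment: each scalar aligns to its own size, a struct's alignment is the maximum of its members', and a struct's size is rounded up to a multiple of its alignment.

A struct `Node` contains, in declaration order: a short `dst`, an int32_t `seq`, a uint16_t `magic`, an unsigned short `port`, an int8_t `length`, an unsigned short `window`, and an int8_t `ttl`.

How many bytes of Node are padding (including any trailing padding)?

6

@0: dst [2B, align 2] → 2
+2 pad (align 4)
@4: seq [4B, align 4] → 8
@8: magic [2B, align 2] → 10
@10: port [2B, align 2] → 12
@12: length [1B, align 1] → 13
+1 pad (align 2)
@14: window [2B, align 2] → 16
@16: ttl [1B, align 1] → 17
+3 tail pad (align 4)
size 20, align 4
data bytes 14, size 20 → padding 6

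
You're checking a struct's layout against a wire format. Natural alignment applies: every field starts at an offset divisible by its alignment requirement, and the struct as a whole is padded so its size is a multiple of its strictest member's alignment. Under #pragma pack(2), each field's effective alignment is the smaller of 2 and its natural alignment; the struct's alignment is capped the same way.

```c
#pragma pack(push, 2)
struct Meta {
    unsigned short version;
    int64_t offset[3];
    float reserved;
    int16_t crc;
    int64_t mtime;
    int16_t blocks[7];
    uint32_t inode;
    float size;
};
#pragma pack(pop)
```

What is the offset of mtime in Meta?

32

version at 0 (size 2, align 2) → ends 2
offset at 2 (size 24, align 2) → ends 26
reserved at 26 (size 4, align 2) → ends 30
crc at 30 (size 2, align 2) → ends 32
mtime at 32 (size 8, align 2) → ends 40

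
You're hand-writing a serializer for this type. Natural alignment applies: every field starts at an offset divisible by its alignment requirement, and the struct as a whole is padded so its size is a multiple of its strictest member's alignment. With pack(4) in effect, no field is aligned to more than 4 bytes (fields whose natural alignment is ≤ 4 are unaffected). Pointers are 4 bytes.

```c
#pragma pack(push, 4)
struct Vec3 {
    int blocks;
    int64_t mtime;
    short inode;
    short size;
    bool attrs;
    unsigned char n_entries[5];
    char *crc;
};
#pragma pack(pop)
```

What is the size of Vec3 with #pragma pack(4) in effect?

blocks at 0 (size 4, align 4) → ends 4
mtime at 4 (size 8, align 4) → ends 12
inode at 12 (size 2, align 2) → ends 14
size at 14 (size 2, align 2) → ends 16
attrs at 16 (size 1, align 1) → ends 17
n_entries at 17 (size 5, align 1) → ends 22
pad 2 to align 4 for crc
crc at 24 (size 4, align 4) → ends 28
total 28 bytes, alignment 4

28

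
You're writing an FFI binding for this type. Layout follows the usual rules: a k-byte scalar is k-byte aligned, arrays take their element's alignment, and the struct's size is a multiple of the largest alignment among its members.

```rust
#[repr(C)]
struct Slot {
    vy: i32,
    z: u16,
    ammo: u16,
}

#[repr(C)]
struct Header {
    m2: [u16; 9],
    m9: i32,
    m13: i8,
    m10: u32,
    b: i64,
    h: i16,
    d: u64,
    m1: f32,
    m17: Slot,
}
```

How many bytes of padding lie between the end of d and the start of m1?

0

Slot: 0..4  vy  (4B, 4-aligned); 4..6  z  (2B, 2-aligned); 6..8  ammo  (2B, 2-aligned); sizeof = 8, alignof = 4
0..18  m2  (18B, 2-aligned)
18..20  -- padding (2B)
20..24  m9  (4B, 4-aligned)
24..25  m13  (1B, 1-aligned)
25..28  -- padding (3B)
28..32  m10  (4B, 4-aligned)
32..40  b  (8B, 8-aligned)
40..42  h  (2B, 2-aligned)
42..48  -- padding (6B)
48..56  d  (8B, 8-aligned)
56..60  m1  (4B, 4-aligned)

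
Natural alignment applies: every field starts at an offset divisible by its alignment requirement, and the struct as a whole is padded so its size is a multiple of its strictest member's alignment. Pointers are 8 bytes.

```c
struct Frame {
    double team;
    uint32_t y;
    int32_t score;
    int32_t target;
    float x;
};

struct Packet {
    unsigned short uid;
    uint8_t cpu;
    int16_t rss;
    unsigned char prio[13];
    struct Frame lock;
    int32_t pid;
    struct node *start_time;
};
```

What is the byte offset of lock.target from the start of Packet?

Frame: @0: team [8B, align 8] → 8; @8: y [4B, align 4] → 12; @12: score [4B, align 4] → 16; @16: target [4B, align 4] → 20; @20: x [4B, align 4] → 24; size 24, align 8
@0: uid [2B, align 2] → 2
@2: cpu [1B, align 1] → 3
+1 pad (align 2)
@4: rss [2B, align 2] → 6
@6: prio [13B, align 1] → 19
+5 pad (align 8)
@24: lock [24B, align 8] → 48
within Frame: target at 16
24 + 16 = 40

40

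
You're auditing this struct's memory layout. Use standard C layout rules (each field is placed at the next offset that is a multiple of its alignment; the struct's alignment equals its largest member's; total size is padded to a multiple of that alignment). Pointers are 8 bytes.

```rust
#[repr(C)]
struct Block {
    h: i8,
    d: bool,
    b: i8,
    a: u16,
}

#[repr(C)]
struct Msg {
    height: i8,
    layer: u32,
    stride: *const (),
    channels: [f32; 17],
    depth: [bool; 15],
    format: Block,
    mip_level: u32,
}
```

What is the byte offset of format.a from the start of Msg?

104

Block: h at 0 (size 1, align 1) → ends 1; d at 1 (size 1, align 1) → ends 2; b at 2 (size 1, align 1) → ends 3; pad 1 to align 2 for a; a at 4 (size 2, align 2) → ends 6; total 6 bytes, alignment 2
height at 0 (size 1, align 1) → ends 1
pad 3 to align 4 for layer
layer at 4 (size 4, align 4) → ends 8
stride at 8 (size 8, align 8) → ends 16
channels at 16 (size 68, align 4) → ends 84
depth at 84 (size 15, align 1) → ends 99
pad 1 to align 2 for format
format at 100 (size 6, align 2) → ends 106
within Block: a at 4
100 + 4 = 104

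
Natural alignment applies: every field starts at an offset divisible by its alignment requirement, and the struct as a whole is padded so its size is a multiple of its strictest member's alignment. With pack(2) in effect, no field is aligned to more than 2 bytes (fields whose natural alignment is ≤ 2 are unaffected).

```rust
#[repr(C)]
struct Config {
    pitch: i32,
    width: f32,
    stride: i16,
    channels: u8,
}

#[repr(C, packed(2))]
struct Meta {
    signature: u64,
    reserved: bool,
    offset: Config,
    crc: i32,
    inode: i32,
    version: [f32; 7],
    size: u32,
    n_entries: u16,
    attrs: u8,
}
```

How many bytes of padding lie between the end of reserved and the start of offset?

Config: pitch at 0 (size 4, align 4) → ends 4; width at 4 (size 4, align 4) → ends 8; stride at 8 (size 2, align 2) → ends 10; channels at 10 (size 1, align 1) → ends 11; tail pad 1 to reach multiple of 4; total 12 bytes, alignment 4
signature at 0 (size 8, align 2) → ends 8
reserved at 8 (size 1, align 1) → ends 9
pad 1 to align 2 for offset
offset at 10 (size 12, align 2) → ends 22

1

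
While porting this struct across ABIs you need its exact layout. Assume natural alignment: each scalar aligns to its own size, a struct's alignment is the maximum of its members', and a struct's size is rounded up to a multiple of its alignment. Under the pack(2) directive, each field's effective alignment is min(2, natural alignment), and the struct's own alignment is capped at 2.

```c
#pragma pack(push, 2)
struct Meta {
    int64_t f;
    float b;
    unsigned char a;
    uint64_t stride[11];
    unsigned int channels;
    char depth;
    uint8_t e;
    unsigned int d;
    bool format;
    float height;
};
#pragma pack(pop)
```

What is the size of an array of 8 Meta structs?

944

0..8  f  (8B, 2-aligned)
8..12  b  (4B, 2-aligned)
12..13  a  (1B, 1-aligned)
13..14  -- padding (1B)
14..102  stride  (88B, 2-aligned)
102..106  channels  (4B, 2-aligned)
106..107  depth  (1B, 1-aligned)
107..108  e  (1B, 1-aligned)
108..112  d  (4B, 2-aligned)
112..113  format  (1B, 1-aligned)
113..114  -- padding (1B)
114..118  height  (4B, 2-aligned)
sizeof = 118, alignof = 2
array of 8: 8 × 118 = 944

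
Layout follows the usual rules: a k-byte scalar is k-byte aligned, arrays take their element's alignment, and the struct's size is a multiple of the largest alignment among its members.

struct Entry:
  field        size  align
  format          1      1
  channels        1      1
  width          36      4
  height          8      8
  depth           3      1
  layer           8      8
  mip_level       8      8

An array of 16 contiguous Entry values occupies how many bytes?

1152

@0: format [1B, align 1] → 1
@1: channels [1B, align 1] → 2
+2 pad (align 4)
@4: width [36B, align 4] → 40
@40: height [8B, align 8] → 48
@48: depth [3B, align 1] → 51
+5 pad (align 8)
@56: layer [8B, align 8] → 64
@64: mip_level [8B, align 8] → 72
size 72, align 8
array of 16: 16 × 72 = 1152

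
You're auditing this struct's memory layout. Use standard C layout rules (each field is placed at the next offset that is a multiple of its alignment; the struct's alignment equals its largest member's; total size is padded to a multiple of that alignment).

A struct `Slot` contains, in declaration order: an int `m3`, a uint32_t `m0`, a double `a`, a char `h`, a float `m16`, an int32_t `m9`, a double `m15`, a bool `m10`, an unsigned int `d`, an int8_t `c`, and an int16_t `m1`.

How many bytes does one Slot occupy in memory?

56

m3 at 0 (size 4, align 4) → ends 4
m0 at 4 (size 4, align 4) → ends 8
a at 8 (size 8, align 8) → ends 16
h at 16 (size 1, align 1) → ends 17
pad 3 to align 4 for m16
m16 at 20 (size 4, align 4) → ends 24
m9 at 24 (size 4, align 4) → ends 28
pad 4 to align 8 for m15
m15 at 32 (size 8, align 8) → ends 40
m10 at 40 (size 1, align 1) → ends 41
pad 3 to align 4 for d
d at 44 (size 4, align 4) → ends 48
c at 48 (size 1, align 1) → ends 49
pad 1 to align 2 for m1
m1 at 50 (size 2, align 2) → ends 52
tail pad 4 to reach multiple of 8
total 56 bytes, alignment 8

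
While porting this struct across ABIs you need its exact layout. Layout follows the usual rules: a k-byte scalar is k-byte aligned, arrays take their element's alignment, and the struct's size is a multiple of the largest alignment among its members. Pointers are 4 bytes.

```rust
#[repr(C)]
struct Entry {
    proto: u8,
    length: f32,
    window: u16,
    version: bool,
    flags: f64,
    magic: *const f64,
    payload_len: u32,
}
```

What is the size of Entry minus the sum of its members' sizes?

8

proto at 0 (size 1, align 1) → ends 1
pad 3 to align 4 for length
length at 4 (size 4, align 4) → ends 8
window at 8 (size 2, align 2) → ends 10
version at 10 (size 1, align 1) → ends 11
pad 5 to align 8 for flags
flags at 16 (size 8, align 8) → ends 24
magic at 24 (size 4, align 4) → ends 28
payload_len at 28 (size 4, align 4) → ends 32
total 32 bytes, alignment 8
data bytes 24, size 32 → padding 8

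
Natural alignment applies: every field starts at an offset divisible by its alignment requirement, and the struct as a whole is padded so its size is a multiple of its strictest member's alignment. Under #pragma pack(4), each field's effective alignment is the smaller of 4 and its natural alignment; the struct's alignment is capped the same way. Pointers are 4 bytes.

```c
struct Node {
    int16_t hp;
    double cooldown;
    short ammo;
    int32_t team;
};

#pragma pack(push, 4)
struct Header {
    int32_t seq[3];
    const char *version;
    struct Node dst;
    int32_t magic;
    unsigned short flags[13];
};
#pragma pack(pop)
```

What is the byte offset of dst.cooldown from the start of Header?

Node: @0: hp [2B, align 2] → 2; +6 pad (align 8); @8: cooldown [8B, align 8] → 16; @16: ammo [2B, align 2] → 18; +2 pad (align 4); @20: team [4B, align 4] → 24; size 24, align 8
@0: seq [12B, align 4] → 12
@12: version [4B, align 4] → 16
@16: dst [24B, align 4] → 40
within Node: cooldown at 8
16 + 8 = 24

24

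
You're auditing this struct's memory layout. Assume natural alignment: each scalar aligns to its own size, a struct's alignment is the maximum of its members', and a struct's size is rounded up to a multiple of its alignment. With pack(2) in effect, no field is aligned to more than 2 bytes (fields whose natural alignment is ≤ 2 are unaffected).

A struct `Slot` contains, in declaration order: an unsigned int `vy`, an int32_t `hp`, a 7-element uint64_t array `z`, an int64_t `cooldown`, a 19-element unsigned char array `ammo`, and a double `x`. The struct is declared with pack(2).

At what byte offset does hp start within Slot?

4

0..4  vy  (4B, 2-aligned)
4..8  hp  (4B, 2-aligned)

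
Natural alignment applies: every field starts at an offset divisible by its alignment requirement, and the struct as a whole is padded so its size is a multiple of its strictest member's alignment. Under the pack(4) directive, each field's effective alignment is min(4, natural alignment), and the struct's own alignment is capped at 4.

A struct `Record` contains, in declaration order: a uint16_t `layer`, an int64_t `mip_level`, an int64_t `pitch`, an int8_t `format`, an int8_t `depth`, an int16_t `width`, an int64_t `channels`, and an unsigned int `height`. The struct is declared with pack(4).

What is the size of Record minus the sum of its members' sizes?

layer at 0 (size 2, align 2) → ends 2
pad 2 to align 4 for mip_level
mip_level at 4 (size 8, align 4) → ends 12
pitch at 12 (size 8, align 4) → ends 20
format at 20 (size 1, align 1) → ends 21
depth at 21 (size 1, align 1) → ends 22
width at 22 (size 2, align 2) → ends 24
channels at 24 (size 8, align 4) → ends 32
height at 32 (size 4, align 4) → ends 36
total 36 bytes, alignment 4
data bytes 34, size 36 → padding 2

2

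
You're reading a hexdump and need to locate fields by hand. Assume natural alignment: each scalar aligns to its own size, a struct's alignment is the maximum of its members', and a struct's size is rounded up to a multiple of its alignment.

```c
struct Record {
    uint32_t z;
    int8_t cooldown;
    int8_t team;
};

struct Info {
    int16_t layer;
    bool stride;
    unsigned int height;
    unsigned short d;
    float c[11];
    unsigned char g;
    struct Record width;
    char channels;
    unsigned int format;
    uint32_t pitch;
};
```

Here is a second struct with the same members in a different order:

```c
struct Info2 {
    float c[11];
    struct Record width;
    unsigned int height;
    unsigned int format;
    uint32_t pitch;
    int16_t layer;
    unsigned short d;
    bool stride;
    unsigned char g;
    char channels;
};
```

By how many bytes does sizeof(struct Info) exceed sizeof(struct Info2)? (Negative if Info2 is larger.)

Record: 0..4  z  (4B, 4-aligned); 4..5  cooldown  (1B, 1-aligned); 5..6  team  (1B, 1-aligned); 6..8  -- tail padding (2B); sizeof = 8, alignof = 4
0..2  layer  (2B, 2-aligned)
2..3  stride  (1B, 1-aligned)
3..4  -- padding (1B)
4..8  height  (4B, 4-aligned)
8..10  d  (2B, 2-aligned)
10..12  -- padding (2B)
12..56  c  (44B, 4-aligned)
56..57  g  (1B, 1-aligned)
57..60  -- padding (3B)
60..68  width  (8B, 4-aligned)
68..69  channels  (1B, 1-aligned)
69..72  -- padding (3B)
72..76  format  (4B, 4-aligned)
76..80  pitch  (4B, 4-aligned)
sizeof = 80, alignof = 4
— Info2 —
0..44  c  (44B, 4-aligned)
44..52  width  (8B, 4-aligned)
52..56  height  (4B, 4-aligned)
56..60  format  (4B, 4-aligned)
60..64  pitch  (4B, 4-aligned)
64..66  layer  (2B, 2-aligned)
66..68  d  (2B, 2-aligned)
68..69  stride  (1B, 1-aligned)
69..70  g  (1B, 1-aligned)
70..71  channels  (1B, 1-aligned)
71..72  -- tail padding (1B)
sizeof = 72, alignof = 4
80 − 72 = 8

8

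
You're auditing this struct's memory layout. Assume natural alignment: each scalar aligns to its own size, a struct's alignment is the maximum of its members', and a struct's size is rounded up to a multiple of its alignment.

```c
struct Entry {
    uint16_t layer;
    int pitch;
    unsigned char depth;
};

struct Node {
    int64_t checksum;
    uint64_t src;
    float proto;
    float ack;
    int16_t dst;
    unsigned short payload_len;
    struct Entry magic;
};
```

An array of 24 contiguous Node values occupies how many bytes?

960

Entry: 0..2  layer  (2B, 2-aligned); 2..4  -- padding (2B); 4..8  pitch  (4B, 4-aligned); 8..9  depth  (1B, 1-aligned); 9..12  -- tail padding (3B); sizeof = 12, alignof = 4
0..8  checksum  (8B, 8-aligned)
8..16  src  (8B, 8-aligned)
16..20  proto  (4B, 4-aligned)
20..24  ack  (4B, 4-aligned)
24..26  dst  (2B, 2-aligned)
26..28  payload_len  (2B, 2-aligned)
28..40  magic  (12B, 4-aligned)
sizeof = 40, alignof = 8
array of 24: 24 × 40 = 960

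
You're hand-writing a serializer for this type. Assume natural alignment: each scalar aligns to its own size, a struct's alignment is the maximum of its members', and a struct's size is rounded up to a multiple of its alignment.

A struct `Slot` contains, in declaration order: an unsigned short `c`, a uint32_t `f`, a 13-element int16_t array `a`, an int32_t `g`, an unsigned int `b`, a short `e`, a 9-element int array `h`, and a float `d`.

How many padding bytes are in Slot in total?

6

@0: c [2B, align 2] → 2
+2 pad (align 4)
@4: f [4B, align 4] → 8
@8: a [26B, align 2] → 34
+2 pad (align 4)
@36: g [4B, align 4] → 40
@40: b [4B, align 4] → 44
@44: e [2B, align 2] → 46
+2 pad (align 4)
@48: h [36B, align 4] → 84
@84: d [4B, align 4] → 88
size 88, align 4
data bytes 82, size 88 → padding 6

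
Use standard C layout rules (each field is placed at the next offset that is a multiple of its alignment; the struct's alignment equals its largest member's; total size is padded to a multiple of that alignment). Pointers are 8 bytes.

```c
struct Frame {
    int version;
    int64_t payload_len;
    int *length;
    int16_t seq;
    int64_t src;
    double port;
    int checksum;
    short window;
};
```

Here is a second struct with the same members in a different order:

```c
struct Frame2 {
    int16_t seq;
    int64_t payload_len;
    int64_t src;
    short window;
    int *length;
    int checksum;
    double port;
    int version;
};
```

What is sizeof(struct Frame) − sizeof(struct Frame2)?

-8

0..4  version  (4B, 4-aligned)
4..8  -- padding (4B)
8..16  payload_len  (8B, 8-aligned)
16..24  length  (8B, 8-aligned)
24..26  seq  (2B, 2-aligned)
26..32  -- padding (6B)
32..40  src  (8B, 8-aligned)
40..48  port  (8B, 8-aligned)
48..52  checksum  (4B, 4-aligned)
52..54  window  (2B, 2-aligned)
54..56  -- tail padding (2B)
sizeof = 56, alignof = 8
— Frame2 —
0..2  seq  (2B, 2-aligned)
2..8  -- padding (6B)
8..16  payload_len  (8B, 8-aligned)
16..24  src  (8B, 8-aligned)
24..26  window  (2B, 2-aligned)
26..32  -- padding (6B)
32..40  length  (8B, 8-aligned)
40..44  checksum  (4B, 4-aligned)
44..48  -- padding (4B)
48..56  port  (8B, 8-aligned)
56..60  version  (4B, 4-aligned)
60..64  -- tail padding (4B)
sizeof = 64, alignof = 8
56 − 64 = -8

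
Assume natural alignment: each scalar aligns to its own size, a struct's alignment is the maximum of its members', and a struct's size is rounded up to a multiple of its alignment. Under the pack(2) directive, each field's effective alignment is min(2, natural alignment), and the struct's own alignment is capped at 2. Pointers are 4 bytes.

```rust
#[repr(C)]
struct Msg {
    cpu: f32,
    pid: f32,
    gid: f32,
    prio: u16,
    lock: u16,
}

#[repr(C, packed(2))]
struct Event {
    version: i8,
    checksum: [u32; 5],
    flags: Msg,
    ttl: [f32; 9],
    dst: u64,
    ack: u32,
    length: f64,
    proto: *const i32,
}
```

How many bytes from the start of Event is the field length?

Msg: @0: cpu [4B, align 4] → 4; @4: pid [4B, align 4] → 8; @8: gid [4B, align 4] → 12; @12: prio [2B, align 2] → 14; @14: lock [2B, align 2] → 16; size 16, align 4
@0: version [1B, align 1] → 1
+1 pad (align 2)
@2: checksum [20B, align 2] → 22
@22: flags [16B, align 2] → 38
@38: ttl [36B, align 2] → 74
@74: dst [8B, align 2] → 82
@82: ack [4B, align 2] → 86
@86: length [8B, align 2] → 94

86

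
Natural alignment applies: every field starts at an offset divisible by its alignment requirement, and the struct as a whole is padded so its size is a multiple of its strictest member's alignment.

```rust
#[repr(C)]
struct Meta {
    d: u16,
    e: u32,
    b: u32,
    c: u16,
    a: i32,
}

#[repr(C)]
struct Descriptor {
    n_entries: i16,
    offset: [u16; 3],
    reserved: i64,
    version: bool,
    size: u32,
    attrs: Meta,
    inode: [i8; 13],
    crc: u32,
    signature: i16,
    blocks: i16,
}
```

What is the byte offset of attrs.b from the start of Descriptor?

Meta: d at 0 (size 2, align 2) → ends 2; pad 2 to align 4 for e; e at 4 (size 4, align 4) → ends 8; b at 8 (size 4, align 4) → ends 12; c at 12 (size 2, align 2) → ends 14; pad 2 to align 4 for a; a at 16 (size 4, align 4) → ends 20; total 20 bytes, alignment 4
n_entries at 0 (size 2, align 2) → ends 2
offset at 2 (size 6, align 2) → ends 8
reserved at 8 (size 8, align 8) → ends 16
version at 16 (size 1, align 1) → ends 17
pad 3 to align 4 for size
size at 20 (size 4, align 4) → ends 24
attrs at 24 (size 20, align 4) → ends 44
within Meta: b at 8
24 + 8 = 32

32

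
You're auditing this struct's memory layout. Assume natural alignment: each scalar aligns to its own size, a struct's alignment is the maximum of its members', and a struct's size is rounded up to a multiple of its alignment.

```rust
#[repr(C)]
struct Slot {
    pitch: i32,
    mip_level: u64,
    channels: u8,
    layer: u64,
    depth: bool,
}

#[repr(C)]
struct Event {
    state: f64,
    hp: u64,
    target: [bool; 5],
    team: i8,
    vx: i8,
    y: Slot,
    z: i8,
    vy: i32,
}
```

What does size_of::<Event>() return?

Slot: pitch at 0 (size 4, align 4) → ends 4; pad 4 to align 8 for mip_level; mip_level at 8 (size 8, align 8) → ends 16; channels at 16 (size 1, align 1) → ends 17; pad 7 to align 8 for layer; layer at 24 (size 8, align 8) → ends 32; depth at 32 (size 1, align 1) → ends 33; tail pad 7 to reach multiple of 8; total 40 bytes, alignment 8
state at 0 (size 8, align 8) → ends 8
hp at 8 (size 8, align 8) → ends 16
target at 16 (size 5, align 1) → ends 21
team at 21 (size 1, align 1) → ends 22
vx at 22 (size 1, align 1) → ends 23
pad 1 to align 8 for y
y at 24 (size 40, align 8) → ends 64
z at 64 (size 1, align 1) → ends 65
pad 3 to align 4 for vy
vy at 68 (size 4, align 4) → ends 72
total 72 bytes, alignment 8

72 bytes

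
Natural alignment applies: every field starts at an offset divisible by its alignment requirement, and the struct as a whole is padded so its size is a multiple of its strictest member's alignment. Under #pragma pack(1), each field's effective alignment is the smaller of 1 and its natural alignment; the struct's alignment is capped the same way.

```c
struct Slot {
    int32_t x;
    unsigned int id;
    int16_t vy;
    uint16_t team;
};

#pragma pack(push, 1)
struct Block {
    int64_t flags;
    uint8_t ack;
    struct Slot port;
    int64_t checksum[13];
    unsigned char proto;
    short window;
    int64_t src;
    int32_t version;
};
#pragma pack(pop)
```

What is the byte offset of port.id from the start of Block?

Slot: @0: x [4B, align 4] → 4; @4: id [4B, align 4] → 8; @8: vy [2B, align 2] → 10; @10: team [2B, align 2] → 12; size 12, align 4
@0: flags [8B, align 1] → 8
@8: ack [1B, align 1] → 9
@9: port [12B, align 1] → 21
within Slot: id at 4
9 + 4 = 13

13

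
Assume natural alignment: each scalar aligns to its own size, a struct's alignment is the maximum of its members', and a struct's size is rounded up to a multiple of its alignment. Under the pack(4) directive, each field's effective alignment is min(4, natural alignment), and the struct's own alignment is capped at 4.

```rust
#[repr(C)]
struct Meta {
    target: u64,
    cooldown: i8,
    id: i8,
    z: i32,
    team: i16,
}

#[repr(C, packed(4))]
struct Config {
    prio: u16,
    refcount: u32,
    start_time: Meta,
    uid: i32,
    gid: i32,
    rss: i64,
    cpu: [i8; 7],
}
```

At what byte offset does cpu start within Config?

Meta: @0: target [8B, align 8] → 8; @8: cooldown [1B, align 1] → 9; @9: id [1B, align 1] → 10; +2 pad (align 4); @12: z [4B, align 4] → 16; @16: team [2B, align 2] → 18; +6 tail pad (align 8); size 24, align 8
@0: prio [2B, align 2] → 2
+2 pad (align 4)
@4: refcount [4B, align 4] → 8
@8: start_time [24B, align 4] → 32
@32: uid [4B, align 4] → 36
@36: gid [4B, align 4] → 40
@40: rss [8B, align 4] → 48
@48: cpu [7B, align 1] → 55

48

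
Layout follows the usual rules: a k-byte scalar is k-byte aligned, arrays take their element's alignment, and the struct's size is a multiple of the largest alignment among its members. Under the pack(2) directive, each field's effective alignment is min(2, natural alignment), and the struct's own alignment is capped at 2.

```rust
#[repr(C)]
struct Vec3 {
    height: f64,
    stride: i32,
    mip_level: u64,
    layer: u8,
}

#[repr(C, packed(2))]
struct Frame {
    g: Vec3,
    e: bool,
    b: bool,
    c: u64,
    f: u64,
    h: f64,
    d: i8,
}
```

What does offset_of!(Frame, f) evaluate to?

42

Vec3: 0..8  height  (8B, 8-aligned); 8..12  stride  (4B, 4-aligned); 12..16  -- padding (4B); 16..24  mip_level  (8B, 8-aligned); 24..25  layer  (1B, 1-aligned); 25..32  -- tail padding (7B); sizeof = 32, alignof = 8
0..32  g  (32B, 2-aligned)
32..33  e  (1B, 1-aligned)
33..34  b  (1B, 1-aligned)
34..42  c  (8B, 2-aligned)
42..50  f  (8B, 2-aligned)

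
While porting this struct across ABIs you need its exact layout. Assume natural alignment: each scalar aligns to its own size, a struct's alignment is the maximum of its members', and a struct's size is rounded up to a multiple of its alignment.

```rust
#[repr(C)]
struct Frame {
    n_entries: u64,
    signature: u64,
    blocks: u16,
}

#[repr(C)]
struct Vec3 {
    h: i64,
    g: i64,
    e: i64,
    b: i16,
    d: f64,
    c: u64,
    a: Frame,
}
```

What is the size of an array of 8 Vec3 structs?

Frame: @0: n_entries [8B, align 8] → 8; @8: signature [8B, align 8] → 16; @16: blocks [2B, align 2] → 18; +6 tail pad (align 8); size 24, align 8
@0: h [8B, align 8] → 8
@8: g [8B, align 8] → 16
@16: e [8B, align 8] → 24
@24: b [2B, align 2] → 26
+6 pad (align 8)
@32: d [8B, align 8] → 40
@40: c [8B, align 8] → 48
@48: a [24B, align 8] → 72
size 72, align 8
array of 8: 8 × 72 = 576

576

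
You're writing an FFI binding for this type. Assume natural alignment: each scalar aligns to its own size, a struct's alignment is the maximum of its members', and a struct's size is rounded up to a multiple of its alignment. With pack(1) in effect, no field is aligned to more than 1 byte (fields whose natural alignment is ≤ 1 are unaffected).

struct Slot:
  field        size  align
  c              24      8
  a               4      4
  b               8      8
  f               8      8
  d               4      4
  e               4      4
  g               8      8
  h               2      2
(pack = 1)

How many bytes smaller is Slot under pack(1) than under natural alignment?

natural layout:
  @0: c [24B, align 8] → 24
  @24: a [4B, align 4] → 28
  +4 pad (align 8)
  @32: b [8B, align 8] → 40
  @40: f [8B, align 8] → 48
  @48: d [4B, align 4] → 52
  @52: e [4B, align 4] → 56
  @56: g [8B, align 8] → 64
  @64: h [2B, align 2] → 66
  +6 tail pad (align 8)
  size 72, align 8
packed(1) layout:
  @0: c [24B, align 1] → 24
  @24: a [4B, align 1] → 28
  @28: b [8B, align 1] → 36
  @36: f [8B, align 1] → 44
  @44: d [4B, align 1] → 48
  @48: e [4B, align 1] → 52
  @52: g [8B, align 1] → 60
  @60: h [2B, align 1] → 62
  size 62, align 1
72 − 62 = 10

10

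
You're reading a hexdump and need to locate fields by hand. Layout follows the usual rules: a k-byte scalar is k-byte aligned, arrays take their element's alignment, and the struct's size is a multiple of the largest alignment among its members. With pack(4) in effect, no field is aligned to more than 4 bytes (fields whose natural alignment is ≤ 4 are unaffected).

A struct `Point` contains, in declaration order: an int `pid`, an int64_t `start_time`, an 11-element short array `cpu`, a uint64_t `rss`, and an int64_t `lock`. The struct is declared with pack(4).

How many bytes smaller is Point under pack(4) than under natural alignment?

4

natural layout:
  0..4  pid  (4B, 4-aligned)
  4..8  -- padding (4B)
  8..16  start_time  (8B, 8-aligned)
  16..38  cpu  (22B, 2-aligned)
  38..40  -- padding (2B)
  40..48  rss  (8B, 8-aligned)
  48..56  lock  (8B, 8-aligned)
  sizeof = 56, alignof = 8
packed(4) layout:
  0..4  pid  (4B, 4-aligned)
  4..12  start_time  (8B, 4-aligned)
  12..34  cpu  (22B, 2-aligned)
  34..36  -- padding (2B)
  36..44  rss  (8B, 4-aligned)
  44..52  lock  (8B, 4-aligned)
  sizeof = 52, alignof = 4
56 − 52 = 4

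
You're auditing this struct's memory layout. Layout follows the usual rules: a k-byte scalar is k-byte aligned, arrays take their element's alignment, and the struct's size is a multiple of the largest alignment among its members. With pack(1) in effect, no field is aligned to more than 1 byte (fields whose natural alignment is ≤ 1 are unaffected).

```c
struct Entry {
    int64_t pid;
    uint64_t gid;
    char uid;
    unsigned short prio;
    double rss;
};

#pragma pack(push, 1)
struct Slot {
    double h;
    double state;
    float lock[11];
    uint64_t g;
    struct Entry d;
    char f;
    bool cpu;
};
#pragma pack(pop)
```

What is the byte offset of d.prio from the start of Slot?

Entry: 0..8  pid  (8B, 8-aligned); 8..16  gid  (8B, 8-aligned); 16..17  uid  (1B, 1-aligned); 17..18  -- padding (1B); 18..20  prio  (2B, 2-aligned); 20..24  -- padding (4B); 24..32  rss  (8B, 8-aligned); sizeof = 32, alignof = 8
0..8  h  (8B, 1-aligned)
8..16  state  (8B, 1-aligned)
16..60  lock  (44B, 1-aligned)
60..68  g  (8B, 1-aligned)
68..100  d  (32B, 1-aligned)
within Entry: prio at 18
68 + 18 = 86

86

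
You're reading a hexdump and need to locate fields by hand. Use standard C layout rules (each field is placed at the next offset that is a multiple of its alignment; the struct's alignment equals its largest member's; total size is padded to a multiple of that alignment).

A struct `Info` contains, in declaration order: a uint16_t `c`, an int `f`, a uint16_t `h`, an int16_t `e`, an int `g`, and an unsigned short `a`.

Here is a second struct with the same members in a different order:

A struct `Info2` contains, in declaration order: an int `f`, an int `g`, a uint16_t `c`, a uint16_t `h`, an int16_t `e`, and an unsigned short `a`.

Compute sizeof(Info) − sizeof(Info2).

@0: c [2B, align 2] → 2
+2 pad (align 4)
@4: f [4B, align 4] → 8
@8: h [2B, align 2] → 10
@10: e [2B, align 2] → 12
@12: g [4B, align 4] → 16
@16: a [2B, align 2] → 18
+2 tail pad (align 4)
size 20, align 4
— Info2 —
@0: f [4B, align 4] → 4
@4: g [4B, align 4] → 8
@8: c [2B, align 2] → 10
@10: h [2B, align 2] → 12
@12: e [2B, align 2] → 14
@14: a [2B, align 2] → 16
size 16, align 4
20 − 16 = 4

4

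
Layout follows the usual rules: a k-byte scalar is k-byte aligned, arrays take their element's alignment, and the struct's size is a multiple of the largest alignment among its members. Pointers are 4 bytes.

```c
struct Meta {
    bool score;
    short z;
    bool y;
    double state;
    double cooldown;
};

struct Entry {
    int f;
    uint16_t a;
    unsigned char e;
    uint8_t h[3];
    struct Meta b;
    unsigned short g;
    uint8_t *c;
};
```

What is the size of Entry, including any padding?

Meta: @0: score [1B, align 1] → 1; +1 pad (align 2); @2: z [2B, align 2] → 4; @4: y [1B, align 1] → 5; +3 pad (align 8); @8: state [8B, align 8] → 16; @16: cooldown [8B, align 8] → 24; size 24, align 8
@0: f [4B, align 4] → 4
@4: a [2B, align 2] → 6
@6: e [1B, align 1] → 7
@7: h [3B, align 1] → 10
+6 pad (align 8)
@16: b [24B, align 8] → 40
@40: g [2B, align 2] → 42
+2 pad (align 4)
@44: c [4B, align 4] → 48
size 48, align 8

48 bytes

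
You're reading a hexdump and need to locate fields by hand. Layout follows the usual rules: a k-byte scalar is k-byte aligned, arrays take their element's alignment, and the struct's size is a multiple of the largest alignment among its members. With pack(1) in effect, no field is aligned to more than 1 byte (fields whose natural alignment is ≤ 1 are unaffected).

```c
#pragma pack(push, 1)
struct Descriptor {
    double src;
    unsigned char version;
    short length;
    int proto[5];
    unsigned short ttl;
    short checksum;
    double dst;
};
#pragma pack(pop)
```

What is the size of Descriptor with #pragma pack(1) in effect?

0..8  src  (8B, 1-aligned)
8..9  version  (1B, 1-aligned)
9..11  length  (2B, 1-aligned)
11..31  proto  (20B, 1-aligned)
31..33  ttl  (2B, 1-aligned)
33..35  checksum  (2B, 1-aligned)
35..43  dst  (8B, 1-aligned)
sizeof = 43, alignof = 1

43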